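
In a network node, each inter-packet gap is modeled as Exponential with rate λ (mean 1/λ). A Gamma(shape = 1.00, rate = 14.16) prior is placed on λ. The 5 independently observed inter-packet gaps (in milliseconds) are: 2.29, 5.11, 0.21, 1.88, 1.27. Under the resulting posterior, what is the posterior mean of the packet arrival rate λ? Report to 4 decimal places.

0.2408

With a Gamma(shape α, rate β) prior on the exponential rate λ, the posterior after n observations with total T = Σxᵢ is Gamma(α+n, β+T).
Sum of observations T = 10.76 milliseconds; n = 5.
Posterior: Gamma(1.00+5, 14.16+10.76) = Gamma(6.00, 24.92).
Posterior mean of λ = α/β = 6.00/24.92 = 0.2408.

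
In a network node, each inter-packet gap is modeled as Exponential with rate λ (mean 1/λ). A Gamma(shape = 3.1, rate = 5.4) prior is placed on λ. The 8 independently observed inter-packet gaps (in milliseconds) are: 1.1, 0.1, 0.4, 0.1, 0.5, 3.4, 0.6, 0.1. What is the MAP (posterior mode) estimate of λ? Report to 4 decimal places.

With a Gamma(shape α, rate β) prior on the exponential rate λ, the posterior after n observations with total T = Σxᵢ is Gamma(α+n, β+T).
Sum of observations T = 6.3 milliseconds; n = 8.
Posterior: Gamma(3.1+8, 5.4+6.3) = Gamma(11.1, 11.7).
Mode = (α−1)/β = 0.8632.

0.8632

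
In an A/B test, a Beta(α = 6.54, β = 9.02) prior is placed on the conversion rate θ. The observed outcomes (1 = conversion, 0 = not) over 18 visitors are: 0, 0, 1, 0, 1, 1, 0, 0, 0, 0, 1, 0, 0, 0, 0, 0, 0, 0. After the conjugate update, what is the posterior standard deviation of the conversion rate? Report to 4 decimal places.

0.0790

The Beta prior is conjugate to a Binomial/Bernoulli likelihood; the update adds successes to α and failures to β.
Posterior: Beta(α+k, β+n−k) = Beta(6.54+4, 9.02+14) = Beta(10.54, 23.02).
Var = αβ/((α+β)²(α+β+1)) = 10.54·23.02/(33.56²·34.56) = 0.00623345; SD = √0.00623345 = 0.0790.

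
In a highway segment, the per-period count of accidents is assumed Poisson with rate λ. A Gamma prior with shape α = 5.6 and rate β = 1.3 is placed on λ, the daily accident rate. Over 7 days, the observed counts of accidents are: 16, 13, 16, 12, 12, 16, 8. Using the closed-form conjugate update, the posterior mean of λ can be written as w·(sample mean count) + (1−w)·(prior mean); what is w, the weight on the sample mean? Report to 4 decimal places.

0.8434

With a Gamma(shape α, rate β) prior, the Poisson likelihood is conjugate: the posterior is Gamma(α + ΣXᵢ, β + n).
Posterior mean = (α₀+S)/(β₀+n) = [n/(β₀+n)]·(S/n) + [β₀/(β₀+n)]·(α₀/β₀), so only n and β₀ enter the weight.
Weight on data w = n/(β₀+n) = 7/(1.3+7) = 7/8.3 = 0.8434.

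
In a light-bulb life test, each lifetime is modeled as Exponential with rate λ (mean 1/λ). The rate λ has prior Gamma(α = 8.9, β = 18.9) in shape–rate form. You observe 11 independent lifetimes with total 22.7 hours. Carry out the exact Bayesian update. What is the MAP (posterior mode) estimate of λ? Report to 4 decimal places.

With a Gamma(shape α, rate β) prior on the exponential rate λ, the posterior after n observations with total T = Σxᵢ is Gamma(α+n, β+T).
Posterior: Gamma(8.9+11, 18.9+22.7) = Gamma(19.9, 41.6).
Mode = (α−1)/β = 0.4543.

0.4543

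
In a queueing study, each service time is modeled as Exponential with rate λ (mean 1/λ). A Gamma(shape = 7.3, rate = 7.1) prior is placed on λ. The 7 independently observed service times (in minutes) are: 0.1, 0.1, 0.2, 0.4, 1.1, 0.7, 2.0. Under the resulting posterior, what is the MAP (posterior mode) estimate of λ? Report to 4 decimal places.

With a Gamma(shape α, rate β) prior on the exponential rate λ, the posterior after n observations with total T = Σxᵢ is Gamma(α+n, β+T).
Sum of observations T = 4.6 minutes; n = 7.
Posterior: Gamma(7.3+7, 7.1+4.6) = Gamma(14.3, 11.7).
Mode = (α−1)/β = 1.1368.

1.1368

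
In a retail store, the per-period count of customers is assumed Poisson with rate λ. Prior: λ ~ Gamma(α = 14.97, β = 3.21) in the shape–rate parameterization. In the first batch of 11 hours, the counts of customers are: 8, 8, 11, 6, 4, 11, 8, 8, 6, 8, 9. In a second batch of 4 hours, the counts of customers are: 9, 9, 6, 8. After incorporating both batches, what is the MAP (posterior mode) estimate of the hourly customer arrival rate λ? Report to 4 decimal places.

7.3020

With a Gamma(shape α, rate β) prior, the Poisson likelihood is conjugate: the posterior is Gamma(α + ΣXᵢ, β + n).
Batch 1: sum of counts S = 87 over n = 11 hours.
After batch 1: Gamma(α+S, β+n) = Gamma(14.97+87, 3.21+11) = Gamma(101.97, 14.21).
Batch 2: sum of counts S = 32 over n = 4 hours.
After batch 2: Gamma(α+S, β+n) = Gamma(101.97+32, 14.21+4) = Gamma(133.97, 18.21).
Mode of Gamma(α,β) for α≥1 is (α−1)/β = 132.97/18.21 = 7.3020.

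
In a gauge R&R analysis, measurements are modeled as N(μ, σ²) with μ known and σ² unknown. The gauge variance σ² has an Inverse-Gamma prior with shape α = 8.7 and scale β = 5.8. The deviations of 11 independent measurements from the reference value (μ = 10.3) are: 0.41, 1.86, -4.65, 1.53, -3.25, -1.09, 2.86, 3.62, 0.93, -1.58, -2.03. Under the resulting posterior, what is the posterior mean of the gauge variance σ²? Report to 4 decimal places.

With known mean μ and an Inverse-Gamma(α, β) prior on σ², the Normal likelihood is conjugate: posterior is Inv-Gamma(α + n/2, β + Σ(xᵢ−μ)²/2).
Σ(xᵢ−μ)² = (0.41)² + (1.86)² + (-4.65)² + (1.53)² + (-3.25)² + (-1.09)² + (2.86)² + (3.62)² + (0.93)² + (-1.58)² + (-2.03)² = 68.1079.
Posterior: Inv-Gamma(8.7 + 11/2, 5.8 + 68.1079/2) = Inv-Gamma(14.20, 39.85395).
E[σ²|data] = β/(α−1) = 39.85395/13.20 = 3.0192.

3.0192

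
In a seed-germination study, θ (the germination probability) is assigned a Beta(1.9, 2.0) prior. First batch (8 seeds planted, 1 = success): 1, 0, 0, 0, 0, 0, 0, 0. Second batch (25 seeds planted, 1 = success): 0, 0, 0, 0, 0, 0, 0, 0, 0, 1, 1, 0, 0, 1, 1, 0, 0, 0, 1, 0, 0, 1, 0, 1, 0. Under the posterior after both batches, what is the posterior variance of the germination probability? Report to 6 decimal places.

0.005180

The Beta prior is conjugate to a Binomial/Bernoulli likelihood; the update adds successes to α and failures to β.
After batch 1: Beta(1.9+1, 2.0+7) = Beta(2.9, 9.0).
After batch 2: Beta(2.9+7, 9.0+18) = Beta(9.9, 27.0).
Var = αβ/((α+β)²(α+β+1)) = 9.9·27.0/(36.9²·37.9) = 0.005180.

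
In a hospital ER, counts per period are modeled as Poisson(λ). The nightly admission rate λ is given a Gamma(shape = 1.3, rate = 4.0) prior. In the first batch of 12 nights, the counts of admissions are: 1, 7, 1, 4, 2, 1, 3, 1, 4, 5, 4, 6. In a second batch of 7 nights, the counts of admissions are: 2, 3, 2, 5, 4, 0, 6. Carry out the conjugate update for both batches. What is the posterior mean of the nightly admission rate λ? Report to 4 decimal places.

2.7087

With a Gamma(shape α, rate β) prior, the Poisson likelihood is conjugate: the posterior is Gamma(α + ΣXᵢ, β + n).
Batch 1: sum of counts S = 39 over n = 12 nights.
After batch 1: Gamma(α+S, β+n) = Gamma(1.3+39, 4.0+12) = Gamma(40.3, 16.0).
Batch 2: sum of counts S = 22 over n = 7 nights.
After batch 2: Gamma(α+S, β+n) = Gamma(40.3+22, 16.0+7) = Gamma(62.3, 23.0).
Posterior mean = α/β = 62.3/23.0 = 2.7087.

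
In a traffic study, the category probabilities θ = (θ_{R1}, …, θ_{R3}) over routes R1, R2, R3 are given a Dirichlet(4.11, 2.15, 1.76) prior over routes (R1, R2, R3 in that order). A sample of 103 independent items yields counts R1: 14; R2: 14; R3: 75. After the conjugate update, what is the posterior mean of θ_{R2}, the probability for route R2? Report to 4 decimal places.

The Dirichlet prior is conjugate to the Multinomial likelihood: each posterior αⱼ = prior αⱼ + observed count nⱼ.
Posterior concentration: (18.11, 16.15, 76.76), total = 111.02.
E[θ_{R2}|data] = α_{R2}/Σα = 16.15/111.02 = 0.1455.

0.1455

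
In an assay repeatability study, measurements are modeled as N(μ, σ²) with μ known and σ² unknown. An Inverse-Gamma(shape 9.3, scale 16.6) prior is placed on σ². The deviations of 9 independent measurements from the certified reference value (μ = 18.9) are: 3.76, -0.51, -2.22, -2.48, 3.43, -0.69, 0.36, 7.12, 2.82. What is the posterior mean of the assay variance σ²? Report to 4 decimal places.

5.0662

With known mean μ and an Inverse-Gamma(α, β) prior on σ², the Normal likelihood is conjugate: posterior is Inv-Gamma(α + n/2, β + Σ(xᵢ−μ)²/2).
Σ(xᵢ−μ)² = (3.76)² + (-0.51)² + (-2.22)² + (-2.48)² + (3.43)² + (-0.69)² + (0.36)² + (7.12)² + (2.82)² = 96.4939.
Posterior: Inv-Gamma(9.3 + 9/2, 16.6 + 96.4939/2) = Inv-Gamma(13.80, 64.84695).
E[σ²|data] = β/(α−1) = 64.84695/12.80 = 5.0662.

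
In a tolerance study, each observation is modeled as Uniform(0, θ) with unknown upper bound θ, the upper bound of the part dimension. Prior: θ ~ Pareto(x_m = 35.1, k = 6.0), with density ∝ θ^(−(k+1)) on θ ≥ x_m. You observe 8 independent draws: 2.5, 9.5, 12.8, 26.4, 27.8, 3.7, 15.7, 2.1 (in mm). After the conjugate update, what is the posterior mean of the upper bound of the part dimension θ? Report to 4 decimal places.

A Pareto(scale x_m, shape k) prior on the upper bound θ of Uniform(0, θ) is conjugate: posterior is Pareto(max(x_m, max xᵢ), k + n).
Sample maximum = 27.8; prior scale x_m = 35.1 → posterior scale = max = 35.1.
Posterior shape = 6.0 + 8 = 14.0.
E[θ|data] = k·x_m/(k−1) = 14.0·35.1/13.0 = 37.8000.

37.8000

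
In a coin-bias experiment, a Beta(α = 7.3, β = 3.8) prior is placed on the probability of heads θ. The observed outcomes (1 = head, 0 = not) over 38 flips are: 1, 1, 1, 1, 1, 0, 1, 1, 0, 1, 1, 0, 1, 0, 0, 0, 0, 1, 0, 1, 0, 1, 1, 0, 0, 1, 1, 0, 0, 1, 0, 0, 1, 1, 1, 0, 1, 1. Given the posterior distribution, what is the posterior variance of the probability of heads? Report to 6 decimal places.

The Beta prior is conjugate to a Binomial/Bernoulli likelihood; the update adds successes to α and failures to β.
Posterior: Beta(α+k, β+n−k) = Beta(7.3+22, 3.8+16) = Beta(29.3, 19.8).
Var = αβ/((α+β)²(α+β+1)) = 29.3·19.8/(49.1²·50.1) = 0.004803.

0.004803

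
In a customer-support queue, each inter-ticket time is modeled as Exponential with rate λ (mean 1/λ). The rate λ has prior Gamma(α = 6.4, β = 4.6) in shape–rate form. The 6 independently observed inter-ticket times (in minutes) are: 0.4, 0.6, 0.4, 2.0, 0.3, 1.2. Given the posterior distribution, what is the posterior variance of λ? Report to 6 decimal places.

0.137396

With a Gamma(shape α, rate β) prior on the exponential rate λ, the posterior after n observations with total T = Σxᵢ is Gamma(α+n, β+T).
Sum of observations T = 4.9 minutes; n = 6.
Posterior: Gamma(6.4+6, 4.6+4.9) = Gamma(12.4, 9.5).
Var = α/β² = 0.137396.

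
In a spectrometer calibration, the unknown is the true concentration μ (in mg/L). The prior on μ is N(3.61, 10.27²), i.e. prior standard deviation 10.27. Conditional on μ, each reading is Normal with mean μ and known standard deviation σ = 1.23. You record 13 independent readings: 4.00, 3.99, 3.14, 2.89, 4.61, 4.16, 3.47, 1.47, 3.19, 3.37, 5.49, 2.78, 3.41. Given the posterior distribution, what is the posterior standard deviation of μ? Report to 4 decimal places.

0.3410

For Normal data with known variance σ², a Normal(μ₀, σ₀²) prior on μ is conjugate. Posterior precision = 1/σ₀² + n/σ²; posterior mean is the precision-weighted average of μ₀ and x̄.
σ₀² = 10.27² = 105.4729, σ² = 1.23² = 1.5129; σ² + n·σ₀² = 1.5129 + 13·105.4729 = 1372.6606.
Posterior precision = 1/σ₀² + n/σ² = 1/105.4729 + 13/1.5129 = (σ² + n·σ₀²)/(σ₀²σ²) = 1372.6606/(105.4729·1.5129); posterior variance σₙ² = σ₀²σ²/(σ² + n·σ₀²) = 105.4729·1.5129/1372.6606 = 0.116249.
Posterior SD = √σₙ² = √(105.4729·1.5129/1372.6606) = 0.3410.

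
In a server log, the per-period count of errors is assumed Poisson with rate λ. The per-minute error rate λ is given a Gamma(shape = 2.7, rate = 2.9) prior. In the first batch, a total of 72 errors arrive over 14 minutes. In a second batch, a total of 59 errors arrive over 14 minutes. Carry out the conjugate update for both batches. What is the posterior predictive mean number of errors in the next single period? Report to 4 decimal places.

4.3269

With a Gamma(shape α, rate β) prior, the Poisson likelihood is conjugate: the posterior is Gamma(α + ΣXᵢ, β + n).
After batch 1: Gamma(α+S, β+n) = Gamma(2.7+72, 2.9+14) = Gamma(74.7, 16.9).
After batch 2: Gamma(α+S, β+n) = Gamma(74.7+59, 16.9+14) = Gamma(133.7, 30.9).
The predictive distribution for one future period is NegBinom with mean α/β = 4.3269.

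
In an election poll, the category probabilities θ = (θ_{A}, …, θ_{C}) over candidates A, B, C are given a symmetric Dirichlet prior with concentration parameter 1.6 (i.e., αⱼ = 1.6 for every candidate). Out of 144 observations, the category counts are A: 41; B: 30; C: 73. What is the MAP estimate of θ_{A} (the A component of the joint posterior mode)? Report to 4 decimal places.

The Dirichlet prior is conjugate to the Multinomial likelihood: each posterior αⱼ = prior αⱼ + observed count nⱼ.
Posterior concentration: (42.6, 31.6, 74.6), total = 148.8.
Joint mode component: (α_{A}−1)/(Σα−K) = 41.6/145.8 = 0.2853.

0.2853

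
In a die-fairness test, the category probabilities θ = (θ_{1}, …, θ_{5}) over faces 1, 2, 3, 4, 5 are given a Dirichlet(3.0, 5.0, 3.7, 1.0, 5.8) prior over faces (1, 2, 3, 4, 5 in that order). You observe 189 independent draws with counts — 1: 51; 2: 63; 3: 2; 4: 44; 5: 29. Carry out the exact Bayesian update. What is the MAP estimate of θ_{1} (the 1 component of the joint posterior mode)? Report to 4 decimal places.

0.2617

The Dirichlet prior is conjugate to the Multinomial likelihood: each posterior αⱼ = prior αⱼ + observed count nⱼ.
Posterior concentration: (54.0, 68.0, 5.7, 45.0, 34.8), total = 207.5.
Joint mode component: (α_{1}−1)/(Σα−K) = 53.0/202.5 = 0.2617.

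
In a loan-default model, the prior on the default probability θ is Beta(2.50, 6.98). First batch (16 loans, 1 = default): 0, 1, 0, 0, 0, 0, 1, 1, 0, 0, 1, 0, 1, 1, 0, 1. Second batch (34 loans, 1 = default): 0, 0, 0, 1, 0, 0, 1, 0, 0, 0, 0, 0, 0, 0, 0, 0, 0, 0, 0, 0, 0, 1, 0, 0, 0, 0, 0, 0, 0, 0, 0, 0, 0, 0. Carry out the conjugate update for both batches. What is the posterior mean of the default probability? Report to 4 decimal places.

The Beta prior is conjugate to a Binomial/Bernoulli likelihood; the update adds successes to α and failures to β.
After batch 1: Beta(2.50+7, 6.98+9) = Beta(9.50, 15.98).
After batch 2: Beta(9.50+3, 15.98+31) = Beta(12.50, 46.98).
Posterior mean = α/(α+β) = 12.50/59.48 = 0.2102.

0.2102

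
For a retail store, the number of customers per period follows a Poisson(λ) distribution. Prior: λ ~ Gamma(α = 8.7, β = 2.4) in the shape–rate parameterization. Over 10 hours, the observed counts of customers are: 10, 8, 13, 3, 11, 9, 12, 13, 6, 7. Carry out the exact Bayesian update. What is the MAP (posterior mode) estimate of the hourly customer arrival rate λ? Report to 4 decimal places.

With a Gamma(shape α, rate β) prior, the Poisson likelihood is conjugate: the posterior is Gamma(α + ΣXᵢ, β + n).
Sum of counts S = 92 over n = 10 hours.
Posterior: Gamma(α+S, β+n) = Gamma(8.7+92, 2.4+10) = Gamma(100.7, 12.4).
Mode of Gamma(α,β) for α≥1 is (α−1)/β = 99.7/12.4 = 8.0403.

8.0403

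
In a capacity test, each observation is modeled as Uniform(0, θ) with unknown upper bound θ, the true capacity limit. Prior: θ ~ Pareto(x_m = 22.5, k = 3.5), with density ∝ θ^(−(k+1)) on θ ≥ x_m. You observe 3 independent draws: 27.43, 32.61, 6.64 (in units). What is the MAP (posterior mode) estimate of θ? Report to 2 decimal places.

A Pareto(scale x_m, shape k) prior on the upper bound θ of Uniform(0, θ) is conjugate: posterior is Pareto(max(x_m, max xᵢ), k + n).
Sample maximum = 32.61; prior scale x_m = 22.5 → posterior scale = max = 32.61.
Posterior shape = 3.5 + 3 = 6.5.
The Pareto density is decreasing on [x_m, ∞), so the mode is x_m = 32.61.

32.61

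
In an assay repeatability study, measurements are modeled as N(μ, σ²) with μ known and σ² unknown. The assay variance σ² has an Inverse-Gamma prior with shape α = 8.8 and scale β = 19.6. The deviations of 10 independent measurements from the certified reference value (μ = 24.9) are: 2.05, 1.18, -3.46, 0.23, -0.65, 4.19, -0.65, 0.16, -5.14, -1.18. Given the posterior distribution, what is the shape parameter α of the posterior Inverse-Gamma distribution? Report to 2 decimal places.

With known mean μ and an Inverse-Gamma(α, β) prior on σ², the Normal likelihood is conjugate: posterior is Inv-Gamma(α + n/2, β + Σ(xᵢ−μ)²/2).
Σ(xᵢ−μ)² = (2.05)² + (1.18)² + (-3.46)² + (0.23)² + (-0.65)² + (4.19)² + (-0.65)² + (0.16)² + (-5.14)² + (-1.18)² = 63.8581.
Posterior: Inv-Gamma(8.8 + 10/2, 19.6 + 63.8581/2) = Inv-Gamma(13.80, 51.52905).
Posterior α = 13.80.

13.80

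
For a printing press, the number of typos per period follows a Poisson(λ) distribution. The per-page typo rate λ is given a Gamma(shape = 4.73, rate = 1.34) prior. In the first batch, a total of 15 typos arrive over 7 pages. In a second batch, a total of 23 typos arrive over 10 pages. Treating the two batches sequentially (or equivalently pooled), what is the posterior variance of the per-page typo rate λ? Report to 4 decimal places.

With a Gamma(shape α, rate β) prior, the Poisson likelihood is conjugate: the posterior is Gamma(α + ΣXᵢ, β + n).
After batch 1: Gamma(α+S, β+n) = Gamma(4.73+15, 1.34+7) = Gamma(19.73, 8.34).
After batch 2: Gamma(α+S, β+n) = Gamma(19.73+23, 8.34+10) = Gamma(42.73, 18.34).
Var = α/β² = 42.73/18.34² = 0.1270.

0.1270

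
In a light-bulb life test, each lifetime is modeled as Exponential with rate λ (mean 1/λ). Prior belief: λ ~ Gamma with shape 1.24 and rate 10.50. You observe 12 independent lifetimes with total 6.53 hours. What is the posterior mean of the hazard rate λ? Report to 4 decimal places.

0.7775

With a Gamma(shape α, rate β) prior on the exponential rate λ, the posterior after n observations with total T = Σxᵢ is Gamma(α+n, β+T).
Posterior: Gamma(1.24+12, 10.50+6.53) = Gamma(13.24, 17.03).
Posterior mean of λ = α/β = 13.24/17.03 = 0.7775.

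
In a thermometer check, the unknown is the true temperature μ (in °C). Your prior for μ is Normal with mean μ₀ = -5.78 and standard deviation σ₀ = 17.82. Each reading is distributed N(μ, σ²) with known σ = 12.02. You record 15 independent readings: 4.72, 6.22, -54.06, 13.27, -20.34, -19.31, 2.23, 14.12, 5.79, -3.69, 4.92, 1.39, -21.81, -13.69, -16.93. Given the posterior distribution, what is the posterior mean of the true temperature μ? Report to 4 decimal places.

-6.4575

For Normal data with known variance σ², a Normal(μ₀, σ₀²) prior on μ is conjugate. Posterior precision = 1/σ₀² + n/σ²; posterior mean is the precision-weighted average of μ₀ and x̄.
Σxᵢ = 4.72 + 6.22 + (-54.06) + 13.27 + (-20.34) + (-19.31) + 2.23 + 14.12 + 5.79 + (-3.69) + 4.92 + 1.39 + (-21.81) + (-13.69) + (-16.93) = -97.17, so n·x̄ = -97.17.
σ₀² = 17.82² = 317.5524, σ² = 12.02² = 144.4804; σ² + n·σ₀² = 144.4804 + 15·317.5524 = 4907.7664.
Posterior mean = (μ₀/σ₀² + n·x̄/σ²)/(1/σ₀² + n/σ²) = (σ²·μ₀ + σ₀²·n·x̄)/(σ² + n·σ₀²) = (144.4804·(-5.78) + 317.5524·(-97.17))/4907.7664 = -31691.66342/4907.7664 = -6.4575.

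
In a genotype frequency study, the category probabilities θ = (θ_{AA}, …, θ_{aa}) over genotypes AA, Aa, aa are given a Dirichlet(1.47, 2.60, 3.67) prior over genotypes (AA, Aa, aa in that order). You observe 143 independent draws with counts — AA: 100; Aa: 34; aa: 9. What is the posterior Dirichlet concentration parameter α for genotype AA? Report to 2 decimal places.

The Dirichlet prior is conjugate to the Multinomial likelihood: each posterior αⱼ = prior αⱼ + observed count nⱼ.
Posterior concentration: (101.47, 36.60, 12.67), total = 150.74.
α_{AA} = 1.47 + 100 = 101.47.

101.47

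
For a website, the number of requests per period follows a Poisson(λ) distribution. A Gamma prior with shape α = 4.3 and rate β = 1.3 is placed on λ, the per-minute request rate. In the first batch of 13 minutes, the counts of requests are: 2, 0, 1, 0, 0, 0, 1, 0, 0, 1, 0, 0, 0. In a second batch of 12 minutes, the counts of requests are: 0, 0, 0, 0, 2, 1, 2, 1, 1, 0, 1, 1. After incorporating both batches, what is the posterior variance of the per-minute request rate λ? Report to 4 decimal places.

0.0265

With a Gamma(shape α, rate β) prior, the Poisson likelihood is conjugate: the posterior is Gamma(α + ΣXᵢ, β + n).
Batch 1: sum of counts S = 5 over n = 13 minutes.
After batch 1: Gamma(α+S, β+n) = Gamma(4.3+5, 1.3+13) = Gamma(9.3, 14.3).
Batch 2: sum of counts S = 9 over n = 12 minutes.
After batch 2: Gamma(α+S, β+n) = Gamma(9.3+9, 14.3+12) = Gamma(18.3, 26.3).
Var = α/β² = 18.3/26.3² = 0.0265.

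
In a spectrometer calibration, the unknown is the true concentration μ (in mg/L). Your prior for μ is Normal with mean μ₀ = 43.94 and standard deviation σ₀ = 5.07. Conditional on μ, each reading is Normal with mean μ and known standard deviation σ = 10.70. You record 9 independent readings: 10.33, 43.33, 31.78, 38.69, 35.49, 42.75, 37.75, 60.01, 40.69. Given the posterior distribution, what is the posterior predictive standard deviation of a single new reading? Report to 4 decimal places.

11.0905

For Normal data with known variance σ², a Normal(μ₀, σ₀²) prior on μ is conjugate. Posterior precision = 1/σ₀² + n/σ²; posterior mean is the precision-weighted average of μ₀ and x̄.
σ₀² = 5.07² = 25.7049, σ² = 10.70² = 114.49; σ² + n·σ₀² = 114.49 + 9·25.7049 = 345.8341.
Posterior precision = 1/σ₀² + n/σ² = 1/25.7049 + 9/114.49 = (σ² + n·σ₀²)/(σ₀²σ²) = 345.8341/(25.7049·114.49); posterior variance σₙ² = σ₀²σ²/(σ² + n·σ₀²) = 25.7049·114.49/345.8341 = 8.509728.
Predictive variance for one new observation = σₙ² + σ² = 25.7049·114.49/345.8341 + 114.49 = σ²·(σ₀² + 345.8341)/345.8341 = 114.49·371.539/345.8341 = 122.999728; SD = √(114.49·371.539/345.8341) = 11.0905.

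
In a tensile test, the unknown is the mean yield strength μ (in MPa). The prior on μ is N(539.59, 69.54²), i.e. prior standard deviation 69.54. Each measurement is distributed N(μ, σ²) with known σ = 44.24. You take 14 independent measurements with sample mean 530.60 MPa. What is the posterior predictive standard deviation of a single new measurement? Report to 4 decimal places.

For Normal data with known variance σ², a Normal(μ₀, σ₀²) prior on μ is conjugate. Posterior precision = 1/σ₀² + n/σ²; posterior mean is the precision-weighted average of μ₀ and x̄.
σ₀² = 69.54² = 4835.8116, σ² = 44.24² = 1957.1776; σ² + n·σ₀² = 1957.1776 + 14·4835.8116 = 69658.54.
Posterior precision = 1/σ₀² + n/σ² = 1/4835.8116 + 14/1957.1776 = (σ² + n·σ₀²)/(σ₀²σ²) = 69658.54/(4835.8116·1957.1776); posterior variance σₙ² = σ₀²σ²/(σ² + n·σ₀²) = 4835.8116·1957.1776/69658.54 = 135.870521.
Predictive variance for one new observation = σₙ² + σ² = 4835.8116·1957.1776/69658.54 + 1957.1776 = σ²·(σ₀² + 69658.54)/69658.54 = 1957.1776·74494.3516/69658.54 = 2093.048121; SD = √(1957.1776·74494.3516/69658.54) = 45.7498.

45.7498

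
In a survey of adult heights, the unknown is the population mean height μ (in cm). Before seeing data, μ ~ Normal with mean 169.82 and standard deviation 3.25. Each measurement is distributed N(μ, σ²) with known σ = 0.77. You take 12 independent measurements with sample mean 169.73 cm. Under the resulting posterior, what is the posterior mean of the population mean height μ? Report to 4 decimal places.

169.7304

For Normal data with known variance σ², a Normal(μ₀, σ₀²) prior on μ is conjugate. Posterior precision = 1/σ₀² + n/σ²; posterior mean is the precision-weighted average of μ₀ and x̄.
n·x̄ = 12·169.73 = 2036.76.
σ₀² = 3.25² = 10.5625, σ² = 0.77² = 0.5929; σ² + n·σ₀² = 0.5929 + 12·10.5625 = 127.3429.
Posterior mean = (μ₀/σ₀² + n·x̄/σ²)/(1/σ₀² + n/σ²) = (σ²·μ₀ + σ₀²·n·x̄)/(σ² + n·σ₀²) = (0.5929·169.82 + 10.5625·2036.76)/127.3429 = 21613.963778/127.3429 = 169.7304.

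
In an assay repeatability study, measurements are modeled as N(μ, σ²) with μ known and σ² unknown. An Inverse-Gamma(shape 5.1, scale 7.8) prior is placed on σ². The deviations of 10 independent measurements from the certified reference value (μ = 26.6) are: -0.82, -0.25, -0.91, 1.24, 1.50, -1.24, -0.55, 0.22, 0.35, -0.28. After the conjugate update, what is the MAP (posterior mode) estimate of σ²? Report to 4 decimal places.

With known mean μ and an Inverse-Gamma(α, β) prior on σ², the Normal likelihood is conjugate: posterior is Inv-Gamma(α + n/2, β + Σ(xᵢ−μ)²/2).
Σ(xᵢ−μ)² = (-0.82)² + (-0.25)² + (-0.91)² + (1.24)² + (1.50)² + (-1.24)² + (-0.55)² + (0.22)² + (0.35)² + (-0.28)² = 7.4400.
Posterior: Inv-Gamma(5.1 + 10/2, 7.8 + 7.4400/2) = Inv-Gamma(10.10, 11.52000).
Mode = β/(α+1) = 11.52000/11.10 = 1.0378.

1.0378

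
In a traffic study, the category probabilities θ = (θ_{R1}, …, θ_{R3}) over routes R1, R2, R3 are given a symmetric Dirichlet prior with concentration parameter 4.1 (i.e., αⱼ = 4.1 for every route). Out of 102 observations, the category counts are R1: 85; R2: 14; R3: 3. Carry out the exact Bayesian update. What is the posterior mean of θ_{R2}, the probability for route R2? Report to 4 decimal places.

0.1584

The Dirichlet prior is conjugate to the Multinomial likelihood: each posterior αⱼ = prior αⱼ + observed count nⱼ.
Posterior concentration: (89.1, 18.1, 7.1), total = 114.3.
E[θ_{R2}|data] = α_{R2}/Σα = 18.1/114.3 = 0.1584.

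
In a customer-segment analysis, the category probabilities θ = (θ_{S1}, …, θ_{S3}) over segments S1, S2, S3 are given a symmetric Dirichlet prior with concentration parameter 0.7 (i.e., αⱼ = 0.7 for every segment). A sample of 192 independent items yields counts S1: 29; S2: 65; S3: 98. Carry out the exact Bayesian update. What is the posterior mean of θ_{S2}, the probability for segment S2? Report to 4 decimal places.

The Dirichlet prior is conjugate to the Multinomial likelihood: each posterior αⱼ = prior αⱼ + observed count nⱼ.
Posterior concentration: (29.7, 65.7, 98.7), total = 194.1.
E[θ_{S2}|data] = α_{S2}/Σα = 65.7/194.1 = 0.3385.

0.3385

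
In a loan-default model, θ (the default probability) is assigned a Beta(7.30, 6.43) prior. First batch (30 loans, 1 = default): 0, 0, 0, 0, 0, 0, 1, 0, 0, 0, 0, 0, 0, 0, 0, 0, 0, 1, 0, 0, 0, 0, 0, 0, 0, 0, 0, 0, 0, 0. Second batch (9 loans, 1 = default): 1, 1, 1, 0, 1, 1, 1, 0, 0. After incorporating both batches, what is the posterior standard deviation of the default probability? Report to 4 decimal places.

0.0619

The Beta prior is conjugate to a Binomial/Bernoulli likelihood; the update adds successes to α and failures to β.
After batch 1: Beta(7.30+2, 6.43+28) = Beta(9.30, 34.43).
After batch 2: Beta(9.30+6, 34.43+3) = Beta(15.30, 37.43).
Var = αβ/((α+β)²(α+β+1)) = 15.30·37.43/(52.73²·53.73) = 0.00383335; SD = √0.00383335 = 0.0619.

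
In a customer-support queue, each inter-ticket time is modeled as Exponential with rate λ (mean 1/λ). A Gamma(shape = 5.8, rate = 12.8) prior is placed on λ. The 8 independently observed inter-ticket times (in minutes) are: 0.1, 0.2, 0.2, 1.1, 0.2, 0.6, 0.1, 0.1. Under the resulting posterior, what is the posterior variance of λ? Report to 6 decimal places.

With a Gamma(shape α, rate β) prior on the exponential rate λ, the posterior after n observations with total T = Σxᵢ is Gamma(α+n, β+T).
Sum of observations T = 2.6 minutes; n = 8.
Posterior: Gamma(5.8+8, 12.8+2.6) = Gamma(13.8, 15.4).
Var = α/β² = 0.058189.

0.058189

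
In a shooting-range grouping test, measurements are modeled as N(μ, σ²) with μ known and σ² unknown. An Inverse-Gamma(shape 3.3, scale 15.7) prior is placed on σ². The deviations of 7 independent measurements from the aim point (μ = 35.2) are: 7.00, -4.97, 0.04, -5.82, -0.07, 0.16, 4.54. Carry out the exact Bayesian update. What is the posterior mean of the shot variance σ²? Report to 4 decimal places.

13.7601

With known mean μ and an Inverse-Gamma(α, β) prior on σ², the Normal likelihood is conjugate: posterior is Inv-Gamma(α + n/2, β + Σ(xᵢ−μ)²/2).
Σ(xᵢ−μ)² = (7.00)² + (-4.97)² + (0.04)² + (-5.82)² + (-0.07)² + (0.16)² + (4.54)² = 128.2170.
Posterior: Inv-Gamma(3.3 + 7/2, 15.7 + 128.2170/2) = Inv-Gamma(6.80, 79.80850).
E[σ²|data] = β/(α−1) = 79.80850/5.80 = 13.7601.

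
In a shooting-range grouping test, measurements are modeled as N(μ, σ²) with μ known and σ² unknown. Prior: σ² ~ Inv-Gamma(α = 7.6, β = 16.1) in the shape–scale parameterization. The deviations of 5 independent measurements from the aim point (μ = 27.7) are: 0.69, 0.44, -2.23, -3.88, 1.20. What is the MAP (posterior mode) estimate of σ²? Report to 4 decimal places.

With known mean μ and an Inverse-Gamma(α, β) prior on σ², the Normal likelihood is conjugate: posterior is Inv-Gamma(α + n/2, β + Σ(xᵢ−μ)²/2).
Σ(xᵢ−μ)² = (0.69)² + (0.44)² + (-2.23)² + (-3.88)² + (1.20)² = 22.1370.
Posterior: Inv-Gamma(7.6 + 5/2, 16.1 + 22.1370/2) = Inv-Gamma(10.10, 27.16850).
Mode = β/(α+1) = 27.16850/11.10 = 2.4476.

2.4476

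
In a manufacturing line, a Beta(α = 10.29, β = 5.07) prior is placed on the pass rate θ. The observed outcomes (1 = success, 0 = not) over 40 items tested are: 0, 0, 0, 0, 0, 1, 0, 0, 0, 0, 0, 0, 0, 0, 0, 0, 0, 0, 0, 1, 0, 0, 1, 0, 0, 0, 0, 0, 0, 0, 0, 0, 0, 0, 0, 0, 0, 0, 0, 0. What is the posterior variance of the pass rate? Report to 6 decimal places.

The Beta prior is conjugate to a Binomial/Bernoulli likelihood; the update adds successes to α and failures to β.
Posterior: Beta(α+k, β+n−k) = Beta(10.29+3, 5.07+37) = Beta(13.29, 42.07).
Var = αβ/((α+β)²(α+β+1)) = 13.29·42.07/(55.36²·56.36) = 0.003237.

0.003237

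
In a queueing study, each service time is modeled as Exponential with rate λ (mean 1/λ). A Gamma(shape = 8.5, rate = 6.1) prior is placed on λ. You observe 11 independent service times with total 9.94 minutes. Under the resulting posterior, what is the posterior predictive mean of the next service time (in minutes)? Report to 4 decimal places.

0.8670

With a Gamma(shape α, rate β) prior on the exponential rate λ, the posterior after n observations with total T = Σxᵢ is Gamma(α+n, β+T).
Posterior: Gamma(8.5+11, 6.1+9.94) = Gamma(19.5, 16.04).
The predictive distribution for the next observation is Lomax; its mean is β/(α−1) = 16.04/18.5 = 0.8670.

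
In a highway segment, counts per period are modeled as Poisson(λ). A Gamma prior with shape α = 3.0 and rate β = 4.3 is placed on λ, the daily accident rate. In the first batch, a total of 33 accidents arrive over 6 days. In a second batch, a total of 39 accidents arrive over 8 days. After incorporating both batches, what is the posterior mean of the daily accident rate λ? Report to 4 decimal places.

With a Gamma(shape α, rate β) prior, the Poisson likelihood is conjugate: the posterior is Gamma(α + ΣXᵢ, β + n).
After batch 1: Gamma(α+S, β+n) = Gamma(3.0+33, 4.3+6) = Gamma(36.0, 10.3).
After batch 2: Gamma(α+S, β+n) = Gamma(36.0+39, 10.3+8) = Gamma(75.0, 18.3).
Posterior mean = α/β = 75.0/18.3 = 4.0984.

4.0984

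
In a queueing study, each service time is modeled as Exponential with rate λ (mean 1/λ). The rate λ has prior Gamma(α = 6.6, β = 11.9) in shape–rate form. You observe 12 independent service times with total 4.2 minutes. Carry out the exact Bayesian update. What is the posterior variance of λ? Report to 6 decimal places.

With a Gamma(shape α, rate β) prior on the exponential rate λ, the posterior after n observations with total T = Σxᵢ is Gamma(α+n, β+T).
Posterior: Gamma(6.6+12, 11.9+4.2) = Gamma(18.6, 16.1).
Var = α/β² = 0.071756.

0.071756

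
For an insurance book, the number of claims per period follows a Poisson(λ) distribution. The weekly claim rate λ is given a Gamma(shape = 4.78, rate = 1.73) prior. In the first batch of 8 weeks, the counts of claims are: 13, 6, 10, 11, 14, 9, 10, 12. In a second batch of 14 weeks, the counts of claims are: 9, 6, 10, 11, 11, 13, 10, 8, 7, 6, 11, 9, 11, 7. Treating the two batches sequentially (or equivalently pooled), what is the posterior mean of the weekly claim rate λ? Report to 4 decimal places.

With a Gamma(shape α, rate β) prior, the Poisson likelihood is conjugate: the posterior is Gamma(α + ΣXᵢ, β + n).
Batch 1: sum of counts S = 85 over n = 8 weeks.
After batch 1: Gamma(α+S, β+n) = Gamma(4.78+85, 1.73+8) = Gamma(89.78, 9.73).
Batch 2: sum of counts S = 129 over n = 14 weeks.
After batch 2: Gamma(α+S, β+n) = Gamma(89.78+129, 9.73+14) = Gamma(218.78, 23.73).
Posterior mean = α/β = 218.78/23.73 = 9.2196.

9.2196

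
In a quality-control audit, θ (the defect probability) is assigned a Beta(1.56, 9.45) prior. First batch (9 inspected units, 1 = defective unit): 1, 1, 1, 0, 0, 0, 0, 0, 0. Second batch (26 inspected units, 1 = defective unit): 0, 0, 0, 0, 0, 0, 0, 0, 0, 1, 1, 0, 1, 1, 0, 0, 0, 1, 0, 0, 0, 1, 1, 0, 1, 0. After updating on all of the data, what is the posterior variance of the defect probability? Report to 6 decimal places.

0.004222

The Beta prior is conjugate to a Binomial/Bernoulli likelihood; the update adds successes to α and failures to β.
After batch 1: Beta(1.56+3, 9.45+6) = Beta(4.56, 15.45).
After batch 2: Beta(4.56+8, 15.45+18) = Beta(12.56, 33.45).
Var = αβ/((α+β)²(α+β+1)) = 12.56·33.45/(46.01²·47.01) = 0.004222.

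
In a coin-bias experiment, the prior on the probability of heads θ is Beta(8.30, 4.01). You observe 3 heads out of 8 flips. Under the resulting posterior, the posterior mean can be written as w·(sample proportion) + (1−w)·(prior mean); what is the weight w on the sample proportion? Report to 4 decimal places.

0.3939

The Beta prior is conjugate to a Binomial/Bernoulli likelihood; the update adds successes to α and failures to β.
Posterior mean = (α₀+k)/(α₀+β₀+n) = [n/(α₀+β₀+n)]·(k/n) + [(α₀+β₀)/(α₀+β₀+n)]·α₀/(α₀+β₀), so only n and the prior enter the weight.
The weight on the data is w = n/(α₀+β₀+n) = 8/(8.30+4.01+8) = 8/20.31 = 0.3939.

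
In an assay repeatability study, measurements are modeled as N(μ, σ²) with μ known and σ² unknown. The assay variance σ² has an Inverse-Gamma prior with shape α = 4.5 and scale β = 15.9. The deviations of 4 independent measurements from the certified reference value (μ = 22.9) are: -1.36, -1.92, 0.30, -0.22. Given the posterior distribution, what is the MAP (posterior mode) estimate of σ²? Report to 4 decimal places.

With known mean μ and an Inverse-Gamma(α, β) prior on σ², the Normal likelihood is conjugate: posterior is Inv-Gamma(α + n/2, β + Σ(xᵢ−μ)²/2).
Σ(xᵢ−μ)² = (-1.36)² + (-1.92)² + (0.30)² + (-0.22)² = 5.6744.
Posterior: Inv-Gamma(4.5 + 4/2, 15.9 + 5.6744/2) = Inv-Gamma(6.50, 18.73720).
Mode = β/(α+1) = 18.73720/7.50 = 2.4983.

2.4983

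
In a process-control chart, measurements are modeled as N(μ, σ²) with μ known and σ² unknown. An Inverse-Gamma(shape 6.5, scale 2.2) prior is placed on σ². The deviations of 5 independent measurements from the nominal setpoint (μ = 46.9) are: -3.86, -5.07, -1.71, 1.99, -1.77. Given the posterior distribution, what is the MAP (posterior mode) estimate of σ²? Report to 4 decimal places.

With known mean μ and an Inverse-Gamma(α, β) prior on σ², the Normal likelihood is conjugate: posterior is Inv-Gamma(α + n/2, β + Σ(xᵢ−μ)²/2).
Σ(xᵢ−μ)² = (-3.86)² + (-5.07)² + (-1.71)² + (1.99)² + (-1.77)² = 50.6216.
Posterior: Inv-Gamma(6.5 + 5/2, 2.2 + 50.6216/2) = Inv-Gamma(9.00, 27.51080).
Mode = β/(α+1) = 27.51080/10.00 = 2.7511.

2.7511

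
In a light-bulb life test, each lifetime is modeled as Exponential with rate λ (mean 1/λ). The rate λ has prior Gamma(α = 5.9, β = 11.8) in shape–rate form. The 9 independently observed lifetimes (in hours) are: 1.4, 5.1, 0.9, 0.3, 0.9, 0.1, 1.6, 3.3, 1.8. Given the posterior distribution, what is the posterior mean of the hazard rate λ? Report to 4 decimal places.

With a Gamma(shape α, rate β) prior on the exponential rate λ, the posterior after n observations with total T = Σxᵢ is Gamma(α+n, β+T).
Sum of observations T = 15.4 hours; n = 9.
Posterior: Gamma(5.9+9, 11.8+15.4) = Gamma(14.9, 27.2).
Posterior mean of λ = α/β = 14.9/27.2 = 0.5478.

0.5478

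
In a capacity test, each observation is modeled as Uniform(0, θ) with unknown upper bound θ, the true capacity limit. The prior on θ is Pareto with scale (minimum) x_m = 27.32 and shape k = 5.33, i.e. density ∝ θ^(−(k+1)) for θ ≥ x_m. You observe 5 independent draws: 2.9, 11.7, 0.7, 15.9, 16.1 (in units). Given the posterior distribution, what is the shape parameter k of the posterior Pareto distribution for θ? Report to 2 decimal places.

10.33

A Pareto(scale x_m, shape k) prior on the upper bound θ of Uniform(0, θ) is conjugate: posterior is Pareto(max(x_m, max xᵢ), k + n).
Sample maximum = 16.1; prior scale x_m = 27.32 → posterior scale = max = 27.32.
Posterior shape = 5.33 + 5 = 10.33.
Posterior shape k = 10.33.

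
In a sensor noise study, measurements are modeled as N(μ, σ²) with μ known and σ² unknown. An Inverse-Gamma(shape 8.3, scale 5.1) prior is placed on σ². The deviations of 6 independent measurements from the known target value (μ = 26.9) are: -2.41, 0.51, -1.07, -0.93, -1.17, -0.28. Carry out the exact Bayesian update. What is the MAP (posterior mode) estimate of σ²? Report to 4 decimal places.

With known mean μ and an Inverse-Gamma(α, β) prior on σ², the Normal likelihood is conjugate: posterior is Inv-Gamma(α + n/2, β + Σ(xᵢ−μ)²/2).
Σ(xᵢ−μ)² = (-2.41)² + (0.51)² + (-1.07)² + (-0.93)² + (-1.17)² + (-0.28)² = 9.5253.
Posterior: Inv-Gamma(8.3 + 6/2, 5.1 + 9.5253/2) = Inv-Gamma(11.30, 9.86265).
Mode = β/(α+1) = 9.86265/12.30 = 0.8018.

0.8018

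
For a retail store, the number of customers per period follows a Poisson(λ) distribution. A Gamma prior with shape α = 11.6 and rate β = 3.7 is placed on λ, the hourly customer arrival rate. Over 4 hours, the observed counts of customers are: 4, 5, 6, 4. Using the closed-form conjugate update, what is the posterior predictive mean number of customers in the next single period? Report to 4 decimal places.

3.9740

With a Gamma(shape α, rate β) prior, the Poisson likelihood is conjugate: the posterior is Gamma(α + ΣXᵢ, β + n).
Sum of counts S = 19 over n = 4 hours.
Posterior: Gamma(α+S, β+n) = Gamma(11.6+19, 3.7+4) = Gamma(30.6, 7.7).
The predictive distribution for one future period is NegBinom with mean α/β = 3.9740.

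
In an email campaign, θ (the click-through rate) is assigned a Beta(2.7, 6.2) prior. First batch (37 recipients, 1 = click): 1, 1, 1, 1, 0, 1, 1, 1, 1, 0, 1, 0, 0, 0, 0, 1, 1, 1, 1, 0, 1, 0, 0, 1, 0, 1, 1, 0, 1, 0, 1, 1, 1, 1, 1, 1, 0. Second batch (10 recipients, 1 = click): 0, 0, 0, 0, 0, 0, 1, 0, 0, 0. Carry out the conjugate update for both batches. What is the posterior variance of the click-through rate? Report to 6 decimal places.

The Beta prior is conjugate to a Binomial/Bernoulli likelihood; the update adds successes to α and failures to β.
After batch 1: Beta(2.7+24, 6.2+13) = Beta(26.7, 19.2).
After batch 2: Beta(26.7+1, 19.2+9) = Beta(27.7, 28.2).
Var = αβ/((α+β)²(α+β+1)) = 27.7·28.2/(55.9²·56.9) = 0.004393.

0.004393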